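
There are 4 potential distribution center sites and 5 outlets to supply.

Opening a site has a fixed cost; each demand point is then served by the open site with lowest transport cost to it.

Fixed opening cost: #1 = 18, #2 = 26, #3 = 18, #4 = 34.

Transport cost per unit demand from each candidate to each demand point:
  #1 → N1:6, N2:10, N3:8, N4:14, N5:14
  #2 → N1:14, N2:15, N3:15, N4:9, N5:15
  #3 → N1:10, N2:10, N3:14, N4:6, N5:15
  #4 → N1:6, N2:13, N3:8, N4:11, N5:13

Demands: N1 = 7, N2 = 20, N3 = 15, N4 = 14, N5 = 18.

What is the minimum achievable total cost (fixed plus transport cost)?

732

Open {#3, #4}: assign each demand point to its cheapest open site.
  N1→#4 7×6=42, N2→#3 20×10=200, N3→#4 15×8=120, N4→#3 14×6=84, N5→#4 18×13=234
  transport cost 680, fixed 52 → total 732.
Compare {#1, #3}: transport cost 698 + fixed 36 = 734.
Compare {#1, #3, #4}: transport cost 680 + fixed 70 = 750.
Compare {#2, #3, #4}: transport cost 680 + fixed 78 = 758.
All other subsets cost ≥ 734. Minimum total cost: 732.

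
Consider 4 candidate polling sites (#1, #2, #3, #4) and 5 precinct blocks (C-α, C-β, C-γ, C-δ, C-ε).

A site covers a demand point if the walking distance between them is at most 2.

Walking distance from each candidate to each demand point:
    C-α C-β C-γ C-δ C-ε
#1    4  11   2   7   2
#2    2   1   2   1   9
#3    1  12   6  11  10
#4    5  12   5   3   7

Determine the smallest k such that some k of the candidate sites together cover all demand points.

Coverage sets (demand points within 2 of each site):
  #1: {C-γ, C-ε}
  #2: {C-α, C-β, C-γ, C-δ}
  #3: {C-α}
  #4: {}
No single site covers all 5 demand points.
But {#1, #2} covers everything, so the minimum is 2.

2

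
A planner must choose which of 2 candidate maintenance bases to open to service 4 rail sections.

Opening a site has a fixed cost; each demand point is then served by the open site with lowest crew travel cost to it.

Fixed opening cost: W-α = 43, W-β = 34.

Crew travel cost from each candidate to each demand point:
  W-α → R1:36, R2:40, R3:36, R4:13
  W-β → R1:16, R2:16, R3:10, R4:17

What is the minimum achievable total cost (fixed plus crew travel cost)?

Open {W-β}: assign each demand point to its cheapest open site.
  R1→W-β 16, R2→W-β 16, R3→W-β 10, R4→W-β 17
  crew travel cost 59, fixed 34 → total 93.
Compare {W-α, W-β}: crew travel cost 55 + fixed 77 = 132.
Compare {W-α}: crew travel cost 125 + fixed 43 = 168.

93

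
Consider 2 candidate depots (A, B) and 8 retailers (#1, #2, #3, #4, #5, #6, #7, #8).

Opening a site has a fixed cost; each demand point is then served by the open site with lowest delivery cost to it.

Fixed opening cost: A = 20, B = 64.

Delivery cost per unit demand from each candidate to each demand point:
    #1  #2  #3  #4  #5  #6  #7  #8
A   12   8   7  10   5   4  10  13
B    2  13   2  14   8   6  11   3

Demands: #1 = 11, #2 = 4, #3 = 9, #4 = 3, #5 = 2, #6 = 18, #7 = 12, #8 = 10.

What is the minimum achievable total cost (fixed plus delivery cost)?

Open {A, B}: assign each demand point to its cheapest open site.
  #1→B 11×2=22, #2→A 4×8=32, #3→B 9×2=18, #4→A 3×10=30, #5→A 2×5=10, #6→A 18×4=72, #7→A 12×10=120, #8→B 10×3=30
  delivery cost 334, fixed 84 → total 418.
Compare {B}: delivery cost 420 + fixed 64 = 484.
Compare {A}: delivery cost 589 + fixed 20 = 609.

418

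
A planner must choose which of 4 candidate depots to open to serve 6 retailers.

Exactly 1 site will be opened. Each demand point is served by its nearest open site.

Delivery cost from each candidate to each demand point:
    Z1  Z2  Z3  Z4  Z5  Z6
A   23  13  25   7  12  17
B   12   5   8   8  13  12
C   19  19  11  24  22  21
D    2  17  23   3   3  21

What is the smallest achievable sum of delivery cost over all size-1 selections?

58

Open {B}.
  Z1→B 12, Z2→B 5, Z3→B 8, Z4→B 8, Z5→B 13, Z6→B 12  ⇒ total 58.
Compare {D}: total 69.
Compare {A}: total 97.
No size-1 selection does better; minimum is 58.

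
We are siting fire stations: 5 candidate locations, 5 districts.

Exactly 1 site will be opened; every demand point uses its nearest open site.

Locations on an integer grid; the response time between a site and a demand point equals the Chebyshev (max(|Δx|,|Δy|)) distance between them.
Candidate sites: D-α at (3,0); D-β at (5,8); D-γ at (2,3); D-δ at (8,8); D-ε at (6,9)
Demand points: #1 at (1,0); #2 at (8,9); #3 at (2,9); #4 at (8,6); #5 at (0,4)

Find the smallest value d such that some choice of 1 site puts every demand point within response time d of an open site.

Open {D-γ}.
  Farthest demand point is #2 at response time 6 (to D-γ); all others are ≤ 6.
With {D-β} the worst case is 8.
With {D-δ} the worst case is 8.
No size-1 selection achieves below 6.

6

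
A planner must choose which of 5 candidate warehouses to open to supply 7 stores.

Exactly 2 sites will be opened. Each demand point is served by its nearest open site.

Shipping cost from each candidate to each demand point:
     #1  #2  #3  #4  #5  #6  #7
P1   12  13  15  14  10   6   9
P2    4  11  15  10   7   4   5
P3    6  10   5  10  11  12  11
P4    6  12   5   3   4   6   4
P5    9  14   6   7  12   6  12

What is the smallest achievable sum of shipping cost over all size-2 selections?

Open {P2, P4}.
  #1→P2 4, #2→P2 11, #3→P4 5, #4→P4 3, #5→P4 4, #6→P2 4, #7→P4 4  ⇒ total 35.
Compare {P3, P4}: total 38.
Compare {P1, P4}: total 40.
No size-2 selection does better; minimum is 35.

35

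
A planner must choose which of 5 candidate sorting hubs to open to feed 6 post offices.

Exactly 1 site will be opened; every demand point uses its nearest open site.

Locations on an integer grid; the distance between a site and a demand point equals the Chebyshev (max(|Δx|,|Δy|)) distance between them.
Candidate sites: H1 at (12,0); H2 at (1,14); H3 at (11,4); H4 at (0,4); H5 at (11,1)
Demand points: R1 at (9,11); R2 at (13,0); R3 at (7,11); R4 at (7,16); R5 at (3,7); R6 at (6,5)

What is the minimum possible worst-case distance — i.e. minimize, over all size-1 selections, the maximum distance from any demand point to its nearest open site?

12

Open {H3}.
  Farthest demand point is R4 at distance 12 (to H3); all others are ≤ 12.
With {H4} the worst case is 13.
With {H2} the worst case is 14.
No size-1 selection achieves below 12.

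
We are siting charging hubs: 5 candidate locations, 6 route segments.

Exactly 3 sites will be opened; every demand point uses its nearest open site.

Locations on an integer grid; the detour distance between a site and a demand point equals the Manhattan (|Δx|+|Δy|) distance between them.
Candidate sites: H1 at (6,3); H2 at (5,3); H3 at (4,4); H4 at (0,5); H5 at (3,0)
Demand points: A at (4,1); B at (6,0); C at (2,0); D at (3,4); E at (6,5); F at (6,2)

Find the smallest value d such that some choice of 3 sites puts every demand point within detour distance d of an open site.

3

Open {H1, H2, H5}.
  Farthest demand point is B at detour distance 3 (to H1); all others are ≤ 3.
With {H1, H3, H5} the worst case is 3.
With {H2, H3, H5} the worst case is 3.
No size-3 selection achieves below 3.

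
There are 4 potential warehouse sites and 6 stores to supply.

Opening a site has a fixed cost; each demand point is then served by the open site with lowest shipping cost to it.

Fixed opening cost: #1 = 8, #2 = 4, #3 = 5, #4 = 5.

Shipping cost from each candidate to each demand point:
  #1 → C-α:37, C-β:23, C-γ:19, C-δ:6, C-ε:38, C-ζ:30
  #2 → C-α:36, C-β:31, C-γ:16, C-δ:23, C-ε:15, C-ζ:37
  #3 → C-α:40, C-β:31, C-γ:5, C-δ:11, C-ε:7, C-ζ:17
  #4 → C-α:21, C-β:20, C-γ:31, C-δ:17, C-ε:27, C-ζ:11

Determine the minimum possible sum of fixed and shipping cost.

Open {#3, #4}: assign each demand point to its cheapest open site.
  C-α→#4 21, C-β→#4 20, C-γ→#3 5, C-δ→#3 11, C-ε→#3 7, C-ζ→#4 11
  shipping cost 75, fixed 10 → total 85.
Compare {#1, #3, #4}: shipping cost 70 + fixed 18 = 88.
Compare {#2, #3, #4}: shipping cost 75 + fixed 14 = 89.
Compare {#1, #2, #3, #4}: shipping cost 70 + fixed 22 = 92.
All other subsets cost ≥ 88. Minimum total cost: 85.

85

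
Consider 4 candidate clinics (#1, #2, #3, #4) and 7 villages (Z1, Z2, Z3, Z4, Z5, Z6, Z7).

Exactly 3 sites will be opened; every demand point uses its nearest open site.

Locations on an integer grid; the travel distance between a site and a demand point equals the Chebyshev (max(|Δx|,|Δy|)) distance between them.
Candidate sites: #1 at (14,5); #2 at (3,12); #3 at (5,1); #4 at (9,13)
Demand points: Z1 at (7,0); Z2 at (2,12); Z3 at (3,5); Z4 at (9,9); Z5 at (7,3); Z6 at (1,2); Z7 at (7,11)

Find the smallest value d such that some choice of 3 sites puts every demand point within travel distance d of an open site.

4

Open {#2, #3, #4}.
  Farthest demand point is Z3 at travel distance 4 (to #3); all others are ≤ 4.
With {#1, #2, #3} the worst case is 5.
With {#1, #3, #4} the worst case is 7.
No size-3 selection achieves below 4.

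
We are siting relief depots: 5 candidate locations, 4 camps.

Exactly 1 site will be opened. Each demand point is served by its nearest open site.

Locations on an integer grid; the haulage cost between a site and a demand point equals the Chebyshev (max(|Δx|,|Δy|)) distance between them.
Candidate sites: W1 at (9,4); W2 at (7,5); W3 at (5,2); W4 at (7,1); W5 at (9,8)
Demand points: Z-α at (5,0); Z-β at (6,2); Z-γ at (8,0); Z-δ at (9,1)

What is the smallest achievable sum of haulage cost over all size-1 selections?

6

Open {W4}.
  Z-α→W4 2, Z-β→W4 1, Z-γ→W4 1, Z-δ→W4 2  ⇒ total 6.
Compare {W3}: total 10.
Compare {W1}: total 14.
No size-1 selection does better; minimum is 6.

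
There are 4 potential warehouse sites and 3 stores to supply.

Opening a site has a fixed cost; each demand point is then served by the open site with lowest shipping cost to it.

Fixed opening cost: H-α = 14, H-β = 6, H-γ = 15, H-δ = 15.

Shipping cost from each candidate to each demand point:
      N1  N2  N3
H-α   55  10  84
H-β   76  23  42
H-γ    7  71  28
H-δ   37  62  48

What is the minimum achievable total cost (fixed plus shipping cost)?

Open {H-α, H-γ}: assign each demand point to its cheapest open site.
  N1→H-γ 7, N2→H-α 10, N3→H-γ 28
  shipping cost 45, fixed 29 → total 74.
Compare {H-β, H-γ}: shipping cost 58 + fixed 21 = 79.
Compare {H-α, H-β, H-γ}: shipping cost 45 + fixed 35 = 80.
Compare {H-α, H-γ, H-δ}: shipping cost 45 + fixed 44 = 89.
All other subsets cost ≥ 79. Minimum total cost: 74.

74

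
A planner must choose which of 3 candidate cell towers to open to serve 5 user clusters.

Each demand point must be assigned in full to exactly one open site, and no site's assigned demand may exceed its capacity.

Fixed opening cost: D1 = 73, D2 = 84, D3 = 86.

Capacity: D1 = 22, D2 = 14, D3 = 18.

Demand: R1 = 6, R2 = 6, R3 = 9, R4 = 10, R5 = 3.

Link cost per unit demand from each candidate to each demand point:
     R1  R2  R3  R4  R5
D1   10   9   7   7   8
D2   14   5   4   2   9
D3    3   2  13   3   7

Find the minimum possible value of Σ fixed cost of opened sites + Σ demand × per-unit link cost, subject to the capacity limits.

343

Open {D1, D3}; cheapest assignment that respects the capacities:
  D1 (cap 22, load 19): R3, R4 — cost 9×7 + 10×7 = 133
  D3 (cap 18, load 15): R1, R2, R5 — cost 6×3 + 6×2 + 3×7 = 51
  Shipping 184, fixed 159 → total 343.
  Any other capacity-feasible assignment to {D1, D3} ships for at least 184.
Compare {D1, D2, D3}: its best feasible assignment gives total 377.
Compare {D1, D2}: its best feasible assignment gives total 381.
Every other set of open sites that can feasibly serve all demand totals ≥ 377 even under its best assignment. Minimum: 343.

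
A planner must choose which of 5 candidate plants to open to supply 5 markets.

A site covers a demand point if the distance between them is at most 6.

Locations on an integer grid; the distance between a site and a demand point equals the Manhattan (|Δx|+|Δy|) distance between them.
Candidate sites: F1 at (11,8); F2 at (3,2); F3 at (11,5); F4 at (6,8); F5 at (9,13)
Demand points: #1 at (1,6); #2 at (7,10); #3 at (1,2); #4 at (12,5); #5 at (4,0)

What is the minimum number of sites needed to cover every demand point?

2

Coverage sets (demand points within 6 of each site):
  F1: {#2, #4}
  F2: {#1, #3, #5}
  F3: {#4}
  F4: {#2}
  F5: {#2}
No single site covers all 5 demand points.
But {F1, F2} covers everything, so the minimum is 2.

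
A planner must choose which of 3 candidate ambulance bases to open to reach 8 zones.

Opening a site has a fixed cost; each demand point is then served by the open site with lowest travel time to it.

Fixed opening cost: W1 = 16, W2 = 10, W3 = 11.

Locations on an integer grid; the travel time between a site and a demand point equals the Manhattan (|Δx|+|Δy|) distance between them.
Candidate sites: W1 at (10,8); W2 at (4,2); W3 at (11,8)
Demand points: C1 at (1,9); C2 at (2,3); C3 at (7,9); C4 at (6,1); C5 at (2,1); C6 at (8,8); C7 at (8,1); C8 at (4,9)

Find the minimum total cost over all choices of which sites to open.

60

Open {W2, W3}: assign each demand point to its cheapest open site.
  C1→W2 10, C2→W2 3, C3→W3 5, C4→W2 3, C5→W2 3, C6→W3 3, C7→W2 5, C8→W2 7
  travel time 39, fixed 21 → total 60.
Compare {W2}: travel time 51 + fixed 10 = 61.
Compare {W1, W2}: travel time 37 + fixed 26 = 63.
Compare {W1, W2, W3}: travel time 37 + fixed 37 = 74.
All other subsets cost ≥ 61. Minimum total cost: 60.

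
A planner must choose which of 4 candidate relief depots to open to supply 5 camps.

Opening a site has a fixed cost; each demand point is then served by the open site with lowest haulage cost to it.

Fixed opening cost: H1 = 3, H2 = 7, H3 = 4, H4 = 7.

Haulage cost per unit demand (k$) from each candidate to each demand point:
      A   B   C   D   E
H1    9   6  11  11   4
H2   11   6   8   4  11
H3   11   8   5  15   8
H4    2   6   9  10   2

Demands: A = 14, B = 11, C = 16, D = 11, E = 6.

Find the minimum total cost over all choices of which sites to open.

248

Open {H2, H3, H4}: assign each demand point to its cheapest open site.
  A→H4 14×2=28, B→H2 11×6=66, C→H3 16×5=80, D→H2 11×4=44, E→H4 6×2=12
  haulage cost 230, fixed 18 → total 248.
Compare {H1, H2, H3, H4}: haulage cost 230 + fixed 21 = 251.
Compare {H2, H4}: haulage cost 278 + fixed 14 = 292.
Compare {H1, H2, H4}: haulage cost 278 + fixed 17 = 295.
All other subsets cost ≥ 251. Minimum total cost: 248.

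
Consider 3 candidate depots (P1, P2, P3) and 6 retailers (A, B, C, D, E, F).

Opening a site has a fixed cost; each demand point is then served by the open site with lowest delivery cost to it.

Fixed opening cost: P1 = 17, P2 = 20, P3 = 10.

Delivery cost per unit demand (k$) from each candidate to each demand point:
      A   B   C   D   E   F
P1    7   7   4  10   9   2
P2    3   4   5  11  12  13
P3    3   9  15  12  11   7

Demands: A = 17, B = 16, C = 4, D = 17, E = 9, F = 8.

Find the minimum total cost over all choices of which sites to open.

Open {P1, P2}: assign each demand point to its cheapest open site.
  A→P2 17×3=51, B→P2 16×4=64, C→P1 4×4=16, D→P1 17×10=170, E→P1 9×9=81, F→P1 8×2=16
  delivery cost 398, fixed 37 → total 435.
Compare {P1, P2, P3}: delivery cost 398 + fixed 47 = 445.
Compare {P1, P3}: delivery cost 446 + fixed 27 = 473.
Compare {P2, P3}: delivery cost 477 + fixed 30 = 507.
All other subsets cost ≥ 445. Minimum total cost: 435.

435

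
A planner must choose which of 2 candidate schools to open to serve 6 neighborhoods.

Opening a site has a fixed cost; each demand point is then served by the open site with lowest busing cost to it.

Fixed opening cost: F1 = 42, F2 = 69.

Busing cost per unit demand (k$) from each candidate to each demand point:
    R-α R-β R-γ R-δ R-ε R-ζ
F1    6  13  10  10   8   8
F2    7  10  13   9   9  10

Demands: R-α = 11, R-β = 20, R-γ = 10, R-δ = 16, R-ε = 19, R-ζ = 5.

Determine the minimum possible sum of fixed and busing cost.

Open {F1, F2}: assign each demand point to its cheapest open site.
  R-α→F1 11×6=66, R-β→F2 20×10=200, R-γ→F1 10×10=100, R-δ→F2 16×9=144, R-ε→F1 19×8=152, R-ζ→F1 5×8=40
  busing cost 702, fixed 111 → total 813.
Compare {F1}: busing cost 778 + fixed 42 = 820.
Compare {F2}: busing cost 772 + fixed 69 = 841.

813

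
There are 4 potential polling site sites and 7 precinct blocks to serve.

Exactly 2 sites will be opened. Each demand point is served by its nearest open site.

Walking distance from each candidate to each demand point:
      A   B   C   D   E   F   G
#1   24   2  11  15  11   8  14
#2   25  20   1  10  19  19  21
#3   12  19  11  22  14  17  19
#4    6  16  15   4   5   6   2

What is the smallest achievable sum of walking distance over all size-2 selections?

36

Open {#1, #4}.
  A→#4 6, B→#1 2, C→#1 11, D→#4 4, E→#4 5, F→#4 6, G→#4 2  ⇒ total 36.
Compare {#2, #4}: total 40.
Compare {#3, #4}: total 50.
No size-2 selection does better; minimum is 36.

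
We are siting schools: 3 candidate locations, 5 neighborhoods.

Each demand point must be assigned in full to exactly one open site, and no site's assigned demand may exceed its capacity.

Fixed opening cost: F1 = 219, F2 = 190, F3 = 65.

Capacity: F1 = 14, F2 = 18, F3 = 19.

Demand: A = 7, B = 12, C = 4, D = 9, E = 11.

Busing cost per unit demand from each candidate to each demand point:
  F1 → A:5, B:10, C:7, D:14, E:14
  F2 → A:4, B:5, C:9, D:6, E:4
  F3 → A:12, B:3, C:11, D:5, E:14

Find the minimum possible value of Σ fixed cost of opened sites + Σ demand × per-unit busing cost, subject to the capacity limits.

736

Open {F1, F2, F3}; cheapest assignment that respects the capacities:
  F1 (cap 14, load 13): C, D — cost 4×7 + 9×14 = 154
  F2 (cap 18, load 18): A, E — cost 7×4 + 11×4 = 72
  F3 (cap 19, load 12): B — cost 12×3 = 36
  Shipping 262, fixed 474 → total 736.
  Any other capacity-feasible assignment to {F1, F2, F3} ships for at least 262.
Total demand is 43 and no other set of sites has combined capacity ≥ 43, so {F1, F2, F3} is the only feasible choice of open sites. Minimum: 736.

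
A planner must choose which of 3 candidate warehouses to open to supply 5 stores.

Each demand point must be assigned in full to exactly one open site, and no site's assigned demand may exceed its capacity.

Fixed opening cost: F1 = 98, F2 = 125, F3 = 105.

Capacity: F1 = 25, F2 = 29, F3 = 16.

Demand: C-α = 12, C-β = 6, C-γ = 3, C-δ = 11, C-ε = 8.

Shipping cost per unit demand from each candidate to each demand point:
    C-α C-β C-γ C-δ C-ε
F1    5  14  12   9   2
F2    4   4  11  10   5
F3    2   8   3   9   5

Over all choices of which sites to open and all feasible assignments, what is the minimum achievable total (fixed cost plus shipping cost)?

435

Open {F1, F3}; cheapest assignment that respects the capacities:
  F1 (cap 25, load 25): C-β, C-δ, C-ε — cost 6×14 + 11×9 + 8×2 = 199
  F3 (cap 16, load 15): C-α, C-γ — cost 12×2 + 3×3 = 33
  Shipping 232, fixed 203 → total 435.
  Any other capacity-feasible assignment to {F1, F3} ships for at least 232.
Compare {F2, F3}: its best feasible assignment gives total 437.
Compare {F1, F2}: its best feasible assignment gives total 443.
Every other set of open sites that can feasibly serve all demand totals ≥ 437 even under its best assignment. Minimum: 435.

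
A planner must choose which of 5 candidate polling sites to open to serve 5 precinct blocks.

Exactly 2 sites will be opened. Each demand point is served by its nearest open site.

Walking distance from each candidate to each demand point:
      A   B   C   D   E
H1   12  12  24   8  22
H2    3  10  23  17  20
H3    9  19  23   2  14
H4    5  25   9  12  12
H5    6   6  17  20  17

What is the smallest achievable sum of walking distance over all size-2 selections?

Open {H4, H5}.
  A→H4 5, B→H5 6, C→H4 9, D→H4 12, E→H4 12  ⇒ total 44.
Compare {H3, H5}: total 45.
Compare {H1, H4}: total 46.
No size-2 selection does better; minimum is 44.

44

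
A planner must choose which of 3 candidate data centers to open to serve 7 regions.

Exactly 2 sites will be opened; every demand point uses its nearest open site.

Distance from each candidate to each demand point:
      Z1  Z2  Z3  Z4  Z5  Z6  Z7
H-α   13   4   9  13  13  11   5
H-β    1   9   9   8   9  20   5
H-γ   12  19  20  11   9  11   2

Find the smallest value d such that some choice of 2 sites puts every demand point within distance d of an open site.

11

Open {H-α, H-β}.
  Farthest demand point is Z6 at distance 11 (to H-α); all others are ≤ 11.
With {H-β, H-γ} the worst case is 11.
With {H-α, H-γ} the worst case is 12.
No size-2 selection achieves below 11.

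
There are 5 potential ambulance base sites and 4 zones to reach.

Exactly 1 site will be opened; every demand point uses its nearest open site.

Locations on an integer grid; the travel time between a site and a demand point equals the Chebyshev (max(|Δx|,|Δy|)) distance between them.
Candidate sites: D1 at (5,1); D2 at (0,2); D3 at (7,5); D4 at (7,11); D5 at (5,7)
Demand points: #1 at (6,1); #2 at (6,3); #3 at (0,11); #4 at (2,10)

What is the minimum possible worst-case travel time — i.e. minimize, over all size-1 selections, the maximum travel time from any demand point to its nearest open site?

6

Open {D5}.
  Farthest demand point is #1 at travel time 6 (to D5); all others are ≤ 6.
With {D3} the worst case is 7.
With {D2} the worst case is 9.
No size-1 selection achieves below 6.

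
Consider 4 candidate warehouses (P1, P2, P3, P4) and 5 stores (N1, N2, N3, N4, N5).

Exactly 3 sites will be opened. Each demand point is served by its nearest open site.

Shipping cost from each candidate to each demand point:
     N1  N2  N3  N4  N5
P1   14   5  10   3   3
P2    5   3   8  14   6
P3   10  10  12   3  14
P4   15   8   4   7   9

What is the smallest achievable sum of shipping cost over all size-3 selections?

18

Open {P1, P2, P4}.
  N1→P2 5, N2→P2 3, N3→P4 4, N4→P1 3, N5→P1 3  ⇒ total 18.
Compare {P2, P3, P4}: total 21.
Compare {P1, P2, P3}: total 22.
No size-3 selection does better; minimum is 18.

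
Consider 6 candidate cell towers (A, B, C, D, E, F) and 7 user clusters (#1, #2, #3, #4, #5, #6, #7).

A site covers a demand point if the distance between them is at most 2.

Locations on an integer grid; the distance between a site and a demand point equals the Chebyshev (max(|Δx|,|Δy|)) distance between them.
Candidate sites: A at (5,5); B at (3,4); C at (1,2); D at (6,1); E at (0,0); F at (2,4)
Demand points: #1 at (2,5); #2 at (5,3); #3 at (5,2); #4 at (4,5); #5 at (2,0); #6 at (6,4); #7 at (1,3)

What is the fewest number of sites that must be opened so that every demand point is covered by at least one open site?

3

Coverage sets (demand points within 2 of each site):
  A: {#2, #4, #6}
  B: {#1, #2, #3, #4, #7}
  C: {#5, #7}
  D: {#2, #3}
  E: {#5}
  F: {#1, #4, #7}
No 2 sites suffice: every size-2 union leaves at least one demand point uncovered.
But {A, B, C} covers everything, so the minimum is 3.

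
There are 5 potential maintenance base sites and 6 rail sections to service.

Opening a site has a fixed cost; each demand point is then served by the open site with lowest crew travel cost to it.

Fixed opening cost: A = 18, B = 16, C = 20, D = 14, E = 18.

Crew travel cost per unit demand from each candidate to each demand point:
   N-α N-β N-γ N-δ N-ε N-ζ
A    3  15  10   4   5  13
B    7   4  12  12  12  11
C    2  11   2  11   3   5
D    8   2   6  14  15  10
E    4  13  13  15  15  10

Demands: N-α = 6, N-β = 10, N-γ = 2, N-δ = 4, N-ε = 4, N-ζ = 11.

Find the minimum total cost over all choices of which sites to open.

171

Open {A, C, D}: assign each demand point to its cheapest open site.
  N-α→C 6×2=12, N-β→D 10×2=20, N-γ→C 2×2=4, N-δ→A 4×4=16, N-ε→C 4×3=12, N-ζ→C 11×5=55
  crew travel cost 119, fixed 52 → total 171.
Compare {C, D}: crew travel cost 147 + fixed 34 = 181.
Compare {A, B, C, D}: crew travel cost 119 + fixed 68 = 187.
Compare {A, C, D, E}: crew travel cost 119 + fixed 70 = 189.
All other subsets cost ≥ 181. Minimum total cost: 171.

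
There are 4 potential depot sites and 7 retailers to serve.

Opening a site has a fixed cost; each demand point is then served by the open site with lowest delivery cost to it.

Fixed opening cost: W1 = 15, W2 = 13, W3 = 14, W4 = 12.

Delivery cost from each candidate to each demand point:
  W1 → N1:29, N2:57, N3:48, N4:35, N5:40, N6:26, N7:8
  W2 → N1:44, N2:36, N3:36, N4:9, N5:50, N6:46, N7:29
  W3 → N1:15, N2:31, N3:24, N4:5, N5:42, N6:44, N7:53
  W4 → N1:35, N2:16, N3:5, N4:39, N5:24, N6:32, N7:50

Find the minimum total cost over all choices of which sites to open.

140

Open {W1, W3, W4}: assign each demand point to its cheapest open site.
  N1→W3 15, N2→W4 16, N3→W4 5, N4→W3 5, N5→W4 24, N6→W1 26, N7→W1 8
  delivery cost 99, fixed 41 → total 140.
Compare {W1, W2, W3, W4}: delivery cost 99 + fixed 54 = 153.
Compare {W1, W2, W4}: delivery cost 117 + fixed 40 = 157.
Compare {W2, W3, W4}: delivery cost 126 + fixed 39 = 165.
All other subsets cost ≥ 153. Minimum total cost: 140.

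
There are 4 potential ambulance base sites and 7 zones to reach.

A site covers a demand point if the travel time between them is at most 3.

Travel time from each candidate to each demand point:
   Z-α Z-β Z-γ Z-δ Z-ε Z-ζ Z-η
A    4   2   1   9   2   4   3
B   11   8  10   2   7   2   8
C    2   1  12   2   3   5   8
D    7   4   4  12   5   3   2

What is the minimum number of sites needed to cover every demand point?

Coverage sets (demand points within 3 of each site):
  A: {Z-β, Z-γ, Z-ε, Z-η}
  B: {Z-δ, Z-ζ}
  C: {Z-α, Z-β, Z-δ, Z-ε}
  D: {Z-ζ, Z-η}
No 2 sites suffice: every size-2 union leaves at least one demand point uncovered.
But {A, B, C} covers everything, so the minimum is 3.

3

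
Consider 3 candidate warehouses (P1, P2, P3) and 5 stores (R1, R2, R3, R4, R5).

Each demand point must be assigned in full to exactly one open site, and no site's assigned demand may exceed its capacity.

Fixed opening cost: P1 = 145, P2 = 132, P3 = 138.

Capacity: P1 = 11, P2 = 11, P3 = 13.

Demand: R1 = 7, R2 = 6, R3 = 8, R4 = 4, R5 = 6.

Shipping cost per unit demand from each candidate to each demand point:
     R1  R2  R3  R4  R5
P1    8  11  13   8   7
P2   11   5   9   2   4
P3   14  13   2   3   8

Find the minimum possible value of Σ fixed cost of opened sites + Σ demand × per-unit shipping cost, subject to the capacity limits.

701

Open {P1, P2, P3}; cheapest assignment that respects the capacities:
  P1 (cap 11, load 11): R1, R4 — cost 7×8 + 4×8 = 88
  P2 (cap 11, load 8): R3 — cost 8×9 = 72
  P3 (cap 13, load 12): R2, R5 — cost 6×13 + 6×8 = 126
  Shipping 286, fixed 415 → total 701.
  Any other capacity-feasible assignment to {P1, P2, P3} ships for at least 286.
Total demand is 31 and no other set of sites has combined capacity ≥ 31, so {P1, P2, P3} is the only feasible choice of open sites. Minimum: 701.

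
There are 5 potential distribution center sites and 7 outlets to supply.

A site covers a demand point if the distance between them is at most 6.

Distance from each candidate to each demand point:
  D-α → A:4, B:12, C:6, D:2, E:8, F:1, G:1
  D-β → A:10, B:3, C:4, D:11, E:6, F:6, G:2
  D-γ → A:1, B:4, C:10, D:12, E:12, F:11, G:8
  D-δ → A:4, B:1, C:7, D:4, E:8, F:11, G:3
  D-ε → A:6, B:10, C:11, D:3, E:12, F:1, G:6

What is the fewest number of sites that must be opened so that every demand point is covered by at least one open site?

2

Coverage sets (demand points within 6 of each site):
  D-α: {A, C, D, F, G}
  D-β: {B, C, E, F, G}
  D-γ: {A, B}
  D-δ: {A, B, D, G}
  D-ε: {A, D, F, G}
No single site covers all 7 demand points.
But {D-α, D-β} covers everything, so the minimum is 2.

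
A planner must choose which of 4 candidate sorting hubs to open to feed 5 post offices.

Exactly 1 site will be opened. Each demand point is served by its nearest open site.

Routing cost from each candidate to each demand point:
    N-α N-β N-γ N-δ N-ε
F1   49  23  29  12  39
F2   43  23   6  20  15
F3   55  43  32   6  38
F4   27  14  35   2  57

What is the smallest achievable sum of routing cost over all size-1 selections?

Open {F2}.
  N-α→F2 43, N-β→F2 23, N-γ→F2 6, N-δ→F2 20, N-ε→F2 15  ⇒ total 107.
Compare {F4}: total 135.
Compare {F1}: total 152.
No size-1 selection does better; minimum is 107.

107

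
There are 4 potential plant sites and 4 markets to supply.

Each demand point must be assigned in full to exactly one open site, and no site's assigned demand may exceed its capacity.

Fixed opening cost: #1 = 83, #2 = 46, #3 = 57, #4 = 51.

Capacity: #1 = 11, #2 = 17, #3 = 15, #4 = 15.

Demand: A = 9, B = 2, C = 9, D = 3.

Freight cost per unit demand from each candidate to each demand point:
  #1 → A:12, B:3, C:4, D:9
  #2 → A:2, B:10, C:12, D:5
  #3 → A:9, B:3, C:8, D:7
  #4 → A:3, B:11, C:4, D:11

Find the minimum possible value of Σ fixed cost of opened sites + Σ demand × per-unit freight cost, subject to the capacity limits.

186

Open {#2, #4}; cheapest assignment that respects the capacities:
  #2 (cap 17, load 14): A, B, D — cost 9×2 + 2×10 + 3×5 = 53
  #4 (cap 15, load 9): C — cost 9×4 = 36
  Shipping 89, fixed 97 → total 186.
  Any other capacity-feasible assignment to {#2, #4} ships for at least 89.
Compare {#1, #2}: its best feasible assignment gives total 204.
Compare {#2, #3}: its best feasible assignment gives total 214.
Every other set of open sites that can feasibly serve all demand totals ≥ 204 even under its best assignment. Minimum: 186.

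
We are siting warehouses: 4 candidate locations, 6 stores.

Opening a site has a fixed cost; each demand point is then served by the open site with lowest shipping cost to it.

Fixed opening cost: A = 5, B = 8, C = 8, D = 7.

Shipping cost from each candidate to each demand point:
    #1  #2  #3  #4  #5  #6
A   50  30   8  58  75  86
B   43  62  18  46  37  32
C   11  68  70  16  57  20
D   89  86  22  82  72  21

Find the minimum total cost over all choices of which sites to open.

143

Open {A, B, C}: assign each demand point to its cheapest open site.
  #1→C 11, #2→A 30, #3→A 8, #4→C 16, #5→B 37, #6→C 20
  shipping cost 122, fixed 21 → total 143.
Compare {A, B, C, D}: shipping cost 122 + fixed 28 = 150.
Compare {A, C}: shipping cost 142 + fixed 13 = 155.
Compare {A, C, D}: shipping cost 142 + fixed 20 = 162.
All other subsets cost ≥ 150. Minimum total cost: 143.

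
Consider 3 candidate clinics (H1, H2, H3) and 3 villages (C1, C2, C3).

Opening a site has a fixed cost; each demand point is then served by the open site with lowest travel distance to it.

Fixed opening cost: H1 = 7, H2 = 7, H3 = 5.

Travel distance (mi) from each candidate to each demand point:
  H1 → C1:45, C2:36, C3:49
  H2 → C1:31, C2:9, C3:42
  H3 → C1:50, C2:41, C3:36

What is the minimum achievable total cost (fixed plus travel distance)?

88

Open {H2, H3}: assign each demand point to its cheapest open site.
  C1→H2 31, C2→H2 9, C3→H3 36
  travel distance 76, fixed 12 → total 88.
Compare {H2}: travel distance 82 + fixed 7 = 89.
Compare {H1, H2, H3}: travel distance 76 + fixed 19 = 95.
Compare {H1, H2}: travel distance 82 + fixed 14 = 96.
All other subsets cost ≥ 89. Minimum total cost: 88.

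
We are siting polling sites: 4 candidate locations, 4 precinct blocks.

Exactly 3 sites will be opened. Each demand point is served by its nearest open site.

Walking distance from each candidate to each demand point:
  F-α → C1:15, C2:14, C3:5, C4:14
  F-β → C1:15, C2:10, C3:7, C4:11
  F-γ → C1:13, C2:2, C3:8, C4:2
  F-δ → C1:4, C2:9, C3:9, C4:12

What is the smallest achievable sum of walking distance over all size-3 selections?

Open {F-α, F-γ, F-δ}.
  C1→F-δ 4, C2→F-γ 2, C3→F-α 5, C4→F-γ 2  ⇒ total 13.
Compare {F-β, F-γ, F-δ}: total 15.
Compare {F-α, F-β, F-γ}: total 22.
No size-3 selection does better; minimum is 13.

13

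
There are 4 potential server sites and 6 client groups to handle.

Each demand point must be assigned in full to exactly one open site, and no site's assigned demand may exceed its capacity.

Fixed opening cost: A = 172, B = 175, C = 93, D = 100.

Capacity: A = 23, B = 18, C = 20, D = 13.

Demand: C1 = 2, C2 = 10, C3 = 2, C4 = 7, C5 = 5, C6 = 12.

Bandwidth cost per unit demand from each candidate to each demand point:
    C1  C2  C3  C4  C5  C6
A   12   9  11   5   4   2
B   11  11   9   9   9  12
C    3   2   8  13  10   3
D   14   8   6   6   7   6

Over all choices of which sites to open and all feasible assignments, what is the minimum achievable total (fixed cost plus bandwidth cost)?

416

Open {A, C}; cheapest assignment that respects the capacities:
  A (cap 23, load 19): C4, C6 — cost 7×5 + 12×2 = 59
  C (cap 20, load 19): C1, C2, C3, C5 — cost 2×3 + 10×2 + 2×8 + 5×10 = 92
  Shipping 151, fixed 265 → total 416.
  Any other capacity-feasible assignment to {A, C} ships for at least 151.
Compare {A, C, D}: its best feasible assignment gives total 489.
Compare {A, B, C}: its best feasible assignment gives total 586.
Every other set of open sites that can feasibly serve all demand totals ≥ 489 even under its best assignment. Minimum: 416.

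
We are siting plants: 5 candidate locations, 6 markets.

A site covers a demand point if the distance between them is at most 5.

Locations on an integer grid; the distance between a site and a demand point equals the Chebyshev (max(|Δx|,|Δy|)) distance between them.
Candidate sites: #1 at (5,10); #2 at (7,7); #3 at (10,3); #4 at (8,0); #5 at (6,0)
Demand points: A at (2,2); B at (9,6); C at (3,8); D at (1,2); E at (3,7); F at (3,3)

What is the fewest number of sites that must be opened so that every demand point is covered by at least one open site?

2

Coverage sets (demand points within 5 of each site):
  #1: {B, C, E}
  #2: {A, B, C, E, F}
  #3: {B}
  #4: {F}
  #5: {A, D, F}
No single site covers all 6 demand points.
But {#1, #5} covers everything, so the minimum is 2.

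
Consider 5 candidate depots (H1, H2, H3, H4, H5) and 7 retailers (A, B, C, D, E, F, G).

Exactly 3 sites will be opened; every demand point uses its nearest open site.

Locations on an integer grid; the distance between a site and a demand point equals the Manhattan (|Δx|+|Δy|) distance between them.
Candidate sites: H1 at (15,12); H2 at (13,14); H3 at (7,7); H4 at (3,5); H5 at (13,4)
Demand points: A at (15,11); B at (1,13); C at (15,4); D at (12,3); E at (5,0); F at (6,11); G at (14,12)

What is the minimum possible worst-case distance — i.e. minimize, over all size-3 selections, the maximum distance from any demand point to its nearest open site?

10

Open {H1, H3, H4}.
  Farthest demand point is B at distance 10 (to H4); all others are ≤ 10.
With {H1, H4, H5} the worst case is 10.
With {H2, H4, H5} the worst case is 10.
No size-3 selection achieves below 10.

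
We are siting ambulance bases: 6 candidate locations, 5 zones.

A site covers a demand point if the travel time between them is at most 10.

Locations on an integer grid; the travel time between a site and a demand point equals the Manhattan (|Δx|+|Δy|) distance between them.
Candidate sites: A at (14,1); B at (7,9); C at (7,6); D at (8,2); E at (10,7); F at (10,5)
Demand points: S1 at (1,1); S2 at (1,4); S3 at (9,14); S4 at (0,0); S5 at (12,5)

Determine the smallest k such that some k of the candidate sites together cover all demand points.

Coverage sets (demand points within 10 of each site):
  A: {S5}
  B: {S3, S5}
  C: {S2, S3, S5}
  D: {S1, S2, S4, S5}
  E: {S3, S5}
  F: {S2, S3, S5}
No single site covers all 5 demand points.
But {B, D} covers everything, so the minimum is 2.

2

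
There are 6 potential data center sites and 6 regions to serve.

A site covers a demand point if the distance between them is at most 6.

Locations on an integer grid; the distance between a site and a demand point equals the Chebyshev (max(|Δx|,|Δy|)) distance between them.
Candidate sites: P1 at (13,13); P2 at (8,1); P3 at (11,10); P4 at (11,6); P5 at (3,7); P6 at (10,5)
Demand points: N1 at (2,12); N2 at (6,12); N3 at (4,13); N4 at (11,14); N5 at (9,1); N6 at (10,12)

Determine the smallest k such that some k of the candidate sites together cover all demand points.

2

Coverage sets (demand points within 6 of each site):
  P1: {N4, N6}
  P2: {N5}
  P3: {N2, N4, N6}
  P4: {N2, N5, N6}
  P5: {N1, N2, N3, N5}
  P6: {N5}
No single site covers all 6 demand points.
But {P1, P5} covers everything, so the minimum is 2.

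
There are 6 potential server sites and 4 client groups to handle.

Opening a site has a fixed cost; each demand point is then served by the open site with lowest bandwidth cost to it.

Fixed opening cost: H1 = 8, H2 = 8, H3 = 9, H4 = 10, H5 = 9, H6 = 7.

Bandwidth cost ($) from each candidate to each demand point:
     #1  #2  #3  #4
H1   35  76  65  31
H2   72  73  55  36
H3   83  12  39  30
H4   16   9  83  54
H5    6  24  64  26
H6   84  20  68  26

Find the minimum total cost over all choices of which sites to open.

Open {H3, H5}: assign each demand point to its cheapest open site.
  #1→H5 6, #2→H3 12, #3→H3 39, #4→H5 26
  bandwidth cost 83, fixed 18 → total 101.
Compare {H3, H4, H5}: bandwidth cost 80 + fixed 28 = 108.
Compare {H3, H5, H6}: bandwidth cost 83 + fixed 25 = 108.
Compare {H1, H3, H5}: bandwidth cost 83 + fixed 26 = 109.
All other subsets cost ≥ 108. Minimum total cost: 101.

101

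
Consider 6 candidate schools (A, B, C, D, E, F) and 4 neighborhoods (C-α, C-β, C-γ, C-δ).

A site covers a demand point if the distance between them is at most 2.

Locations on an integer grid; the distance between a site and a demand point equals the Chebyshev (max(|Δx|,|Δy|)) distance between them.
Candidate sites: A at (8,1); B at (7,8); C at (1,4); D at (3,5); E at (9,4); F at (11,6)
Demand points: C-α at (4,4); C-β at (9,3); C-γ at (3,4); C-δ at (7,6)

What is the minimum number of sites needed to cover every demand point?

Coverage sets (demand points within 2 of each site):
  A: {C-β}
  B: {C-δ}
  C: {C-γ}
  D: {C-α, C-γ}
  E: {C-β, C-δ}
  F: {}
No single site covers all 4 demand points.
But {D, E} covers everything, so the minimum is 2.

2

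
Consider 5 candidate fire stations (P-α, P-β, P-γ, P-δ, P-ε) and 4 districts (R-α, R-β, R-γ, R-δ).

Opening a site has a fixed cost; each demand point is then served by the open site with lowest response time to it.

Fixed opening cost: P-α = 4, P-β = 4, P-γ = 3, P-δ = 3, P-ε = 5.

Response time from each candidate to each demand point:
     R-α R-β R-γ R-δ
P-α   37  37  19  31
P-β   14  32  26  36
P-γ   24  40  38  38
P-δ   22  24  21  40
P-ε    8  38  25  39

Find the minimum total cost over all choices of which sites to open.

Open {P-α, P-δ, P-ε}: assign each demand point to its cheapest open site.
  R-α→P-ε 8, R-β→P-δ 24, R-γ→P-α 19, R-δ→P-α 31
  response time 82, fixed 12 → total 94.
Compare {P-α, P-γ, P-δ, P-ε}: response time 82 + fixed 15 = 97.
Compare {P-α, P-β, P-δ, P-ε}: response time 82 + fixed 16 = 98.
Compare {P-α, P-β, P-δ}: response time 88 + fixed 11 = 99.
All other subsets cost ≥ 97. Minimum total cost: 94.

94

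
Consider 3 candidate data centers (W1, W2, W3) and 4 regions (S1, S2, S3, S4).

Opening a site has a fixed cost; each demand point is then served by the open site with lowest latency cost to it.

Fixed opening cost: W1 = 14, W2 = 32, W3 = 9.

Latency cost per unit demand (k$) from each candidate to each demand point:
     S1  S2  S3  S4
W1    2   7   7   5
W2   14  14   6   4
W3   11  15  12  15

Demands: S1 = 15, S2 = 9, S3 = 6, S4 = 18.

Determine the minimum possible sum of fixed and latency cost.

239

Open {W1}: assign each demand point to its cheapest open site.
  S1→W1 15×2=30, S2→W1 9×7=63, S3→W1 6×7=42, S4→W1 18×5=90
  latency cost 225, fixed 14 → total 239.
Compare {W1, W2}: latency cost 201 + fixed 46 = 247.
Compare {W1, W3}: latency cost 225 + fixed 23 = 248.
Compare {W1, W2, W3}: latency cost 201 + fixed 55 = 256.
All other subsets cost ≥ 247. Minimum total cost: 239.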